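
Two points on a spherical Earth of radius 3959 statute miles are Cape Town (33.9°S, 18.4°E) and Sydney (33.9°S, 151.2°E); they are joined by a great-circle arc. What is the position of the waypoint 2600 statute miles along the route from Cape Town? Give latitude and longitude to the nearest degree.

≈ 57°S, 62°E

Convert each endpoint to a unit vector on the sphere (x = cos φ cos λ, y = cos φ sin λ, z = sin φ).
The central angle between the endpoints is δ = arccos(p₁·p₂) ≈ 1.728 rad (99.0°). The total great-circle distance is δ·R ≈ 1.728 × 3959 ≈ 6843 mi, so the target fraction is f = 2600/6843 ≈ 0.380.
Interpolate at f ≈ 0.380 with slerp weights a = sin((1−f)δ)/sin δ ≈ 0.889, b = sin(fδ)/sin δ ≈ 0.618.
p = a·p₁ + b·p₂ ≈ (0.251, 0.480, -0.841); φ = arcsin(p_z) ≈ -57.21°, λ = atan2(p_y, p_x) ≈ 62.44°.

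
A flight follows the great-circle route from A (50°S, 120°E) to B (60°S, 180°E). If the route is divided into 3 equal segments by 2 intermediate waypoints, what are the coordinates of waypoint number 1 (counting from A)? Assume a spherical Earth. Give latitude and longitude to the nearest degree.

Write both endpoints as unit vectors p₁, p₂ with components (cos φ cos λ, cos φ sin λ, sin φ).
The central angle between the endpoints is δ = arccos(p₁·p₂) ≈ 0.602 rad (34.5°).
Interpolate at f = 1/3 with slerp weights a = sin((1−f)δ)/sin δ ≈ 0.690, b = sin(fδ)/sin δ ≈ 0.352.
p = a·p₁ + b·p₂ ≈ (-0.398, 0.384, -0.833); φ = arcsin(p_z) ≈ -56.44°, λ = atan2(p_y, p_x) ≈ 136.00°.

≈ (56°S, 136°E)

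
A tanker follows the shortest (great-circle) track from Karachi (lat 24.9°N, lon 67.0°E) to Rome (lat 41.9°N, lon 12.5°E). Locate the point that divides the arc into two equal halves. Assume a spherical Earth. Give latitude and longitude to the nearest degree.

≈ lat 37°N, lon 43°E

Convert each endpoint to a unit vector on the sphere (x = cos φ cos λ, y = cos φ sin λ, z = sin φ).
The central angle between the endpoints is δ = arccos(p₁·p₂) ≈ 0.832 rad (47.7°).
Interpolate at f = 1/2 with slerp weights a = sin((1−f)δ)/sin δ ≈ 0.547, b = sin(fδ)/sin δ ≈ 0.547.
p = a·p₁ + b·p₂ ≈ (0.591, 0.544, 0.595); φ = arcsin(p_z) ≈ 36.53°, λ = atan2(p_y, p_x) ≈ 42.66°.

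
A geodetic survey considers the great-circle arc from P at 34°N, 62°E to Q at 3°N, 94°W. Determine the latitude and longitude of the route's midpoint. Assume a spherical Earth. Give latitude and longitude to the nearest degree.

Write both endpoints as unit vectors p₁, p₂ with components (cos φ cos λ, cos φ sin λ, sin φ).
The central angle between the endpoints is δ = arccos(p₁·p₂) ≈ 2.385 rad (136.6°).
Interpolate at f = 1/2 with slerp weights a = sin((1−f)δ)/sin δ ≈ 1.353, b = sin(fδ)/sin δ ≈ 1.353.
p = a·p₁ + b·p₂ ≈ (0.433, -0.358, 0.828); φ = arcsin(p_z) ≈ 55.86°, λ = atan2(p_y, p_x) ≈ -39.58°.

≈ 56°N, 40°W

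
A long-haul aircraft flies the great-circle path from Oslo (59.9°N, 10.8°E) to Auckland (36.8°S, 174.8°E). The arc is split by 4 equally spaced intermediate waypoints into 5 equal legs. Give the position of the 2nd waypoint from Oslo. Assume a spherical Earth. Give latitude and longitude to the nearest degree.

Convert each endpoint to a unit vector on the sphere (x = cos φ cos λ, y = cos φ sin λ, z = sin φ).
The central angle between the endpoints is δ = arccos(p₁·p₂) ≈ 2.700 rad (154.7°).
Interpolate at f = 2/5 with slerp weights a = sin((1−f)δ)/sin δ ≈ 2.339, b = sin(fδ)/sin δ ≈ 2.066.
p = a·p₁ + b·p₂ ≈ (-0.495, 0.370, 0.786); φ = arcsin(p_z) ≈ 51.84°, λ = atan2(p_y, p_x) ≈ 143.24°.

≈ 52°N, 143°E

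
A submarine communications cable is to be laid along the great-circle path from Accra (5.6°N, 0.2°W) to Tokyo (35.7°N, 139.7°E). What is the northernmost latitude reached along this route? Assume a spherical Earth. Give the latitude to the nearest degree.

≈ 51°N

The great circle lies in the plane with unit normal n̂ = (p₁ × p₂)/|p₁ × p₂|.
Here n̂_z ≈ +0.629; the vertex latitude is φ_max = arccos|n̂_z| ≈ 51.0°.
Check via Clairaut: cos φ_max = |cos φ₁| · sin C = cos(5.6°)·sin(39.2°) ≈ 0.629, again giving ≈ 51.0°.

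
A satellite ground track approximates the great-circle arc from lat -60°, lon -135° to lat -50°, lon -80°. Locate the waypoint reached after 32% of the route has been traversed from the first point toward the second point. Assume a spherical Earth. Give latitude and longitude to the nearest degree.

≈ lat -60°, lon -115°

The haversine formula gives a central angle δ ≈ 0.559 rad (32.0°) between the endpoints.
Interpolate at f = 0.32 with slerp weights a = sin((1−f)δ)/sin δ ≈ 0.700, b = sin(fδ)/sin δ ≈ 0.336.
p = a·p₁ + b·p₂ ≈ (-0.210, -0.460, -0.863); φ = arcsin(p_z) ≈ -59.64°, λ = atan2(p_y, p_x) ≈ -114.54°.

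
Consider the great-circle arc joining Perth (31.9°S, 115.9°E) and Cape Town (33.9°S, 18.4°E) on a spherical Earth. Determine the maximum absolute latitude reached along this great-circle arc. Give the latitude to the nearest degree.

The great circle lies in the plane with unit normal n̂ = (p₁ × p₂)/|p₁ × p₂|.
Here n̂_z ≈ -0.713; the vertex latitude is φ_max = arccos|n̂_z| ≈ 44.5°.
Check via Clairaut: cos φ_max = |cos φ₁| · sin C = cos(31.9°)·sin(122.8°) ≈ 0.713, again giving ≈ 44.5°.

≈ 44°S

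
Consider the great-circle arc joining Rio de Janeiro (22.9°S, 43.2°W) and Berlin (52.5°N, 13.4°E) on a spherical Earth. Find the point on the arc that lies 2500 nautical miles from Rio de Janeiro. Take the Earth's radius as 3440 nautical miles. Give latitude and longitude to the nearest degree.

From cos δ = sin φ₁ sin φ₂ + cos φ₁ cos φ₂ cos Δλ, the central angle is δ ≈ 1.571 rad (90.0°). The total great-circle distance is δ·R ≈ 1.571 × 3440 ≈ 5404 nmi, so the target fraction is f = 2500/5404 ≈ 0.463.
Interpolate at f ≈ 0.463 with slerp weights a = sin((1−f)δ)/sin δ ≈ 0.747, b = sin(fδ)/sin δ ≈ 0.664.
p = a·p₁ + b·p₂ ≈ (0.895, -0.378, 0.236); φ = arcsin(p_z) ≈ 13.67°, λ = atan2(p_y, p_x) ≈ -22.86°.

≈ 14°N, 23°W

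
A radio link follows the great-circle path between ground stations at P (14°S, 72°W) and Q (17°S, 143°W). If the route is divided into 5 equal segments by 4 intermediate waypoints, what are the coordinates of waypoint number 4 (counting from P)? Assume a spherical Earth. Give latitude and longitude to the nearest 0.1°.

≈ (18.5°S, 128.8°W)

Write both endpoints as unit vectors p₁, p₂ with components (cos φ cos λ, cos φ sin λ, sin φ).
The central angle between the endpoints is δ = arccos(p₁·p₂) ≈ 1.189 rad (68.1°).
Interpolate at f = 4/5 with slerp weights a = sin((1−f)δ)/sin δ ≈ 0.254, b = sin(fδ)/sin δ ≈ 0.877.
p = a·p₁ + b·p₂ ≈ (-0.594, -0.739, -0.318); φ = arcsin(p_z) ≈ -18.54°, λ = atan2(p_y, p_x) ≈ -128.78°.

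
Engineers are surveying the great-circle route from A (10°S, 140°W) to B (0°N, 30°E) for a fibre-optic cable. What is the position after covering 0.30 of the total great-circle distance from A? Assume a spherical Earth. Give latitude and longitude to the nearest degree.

Write both endpoints as unit vectors p₁, p₂ with components (cos φ cos λ, cos φ sin λ, sin φ).
The central angle between the endpoints is δ = arccos(p₁·p₂) ≈ 2.895 rad (165.9°).
Interpolate at f = 0.30 with slerp weights a = sin((1−f)δ)/sin δ ≈ 3.684, b = sin(fδ)/sin δ ≈ 3.132.
p = a·p₁ + b·p₂ ≈ (-0.066, -0.766, -0.640); φ = arcsin(p_z) ≈ -39.77°, λ = atan2(p_y, p_x) ≈ -94.95°.

≈ (40°S, 95°W)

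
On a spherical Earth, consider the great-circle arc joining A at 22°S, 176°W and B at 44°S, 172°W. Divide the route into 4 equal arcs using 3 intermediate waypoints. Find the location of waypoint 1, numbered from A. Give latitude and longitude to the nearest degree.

≈ 28°S, 175°W

Write both endpoints as unit vectors p₁, p₂ with components (cos φ cos λ, cos φ sin λ, sin φ).
The central angle between the endpoints is δ = arccos(p₁·p₂) ≈ 0.388 rad (22.2°).
Interpolate at f = 1/4 with slerp weights a = sin((1−f)δ)/sin δ ≈ 0.758, b = sin(fδ)/sin δ ≈ 0.256.
p = a·p₁ + b·p₂ ≈ (-0.884, -0.075, -0.462); φ = arcsin(p_z) ≈ -27.51°, λ = atan2(p_y, p_x) ≈ -175.17°.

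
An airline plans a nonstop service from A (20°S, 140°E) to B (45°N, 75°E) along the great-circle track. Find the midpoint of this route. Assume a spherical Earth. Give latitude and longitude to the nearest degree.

≈ (15°N, 113°E)

Write both endpoints as unit vectors p₁, p₂ with components (cos φ cos λ, cos φ sin λ, sin φ).
The central angle between the endpoints is δ = arccos(p₁·p₂) ≈ 1.532 rad (87.8°).
Interpolate at f = 1/2 with slerp weights a = sin((1−f)δ)/sin δ ≈ 0.694, b = sin(fδ)/sin δ ≈ 0.694.
p = a·p₁ + b·p₂ ≈ (-0.372, 0.893, 0.253); φ = arcsin(p_z) ≈ 14.67°, λ = atan2(p_y, p_x) ≈ 112.64°.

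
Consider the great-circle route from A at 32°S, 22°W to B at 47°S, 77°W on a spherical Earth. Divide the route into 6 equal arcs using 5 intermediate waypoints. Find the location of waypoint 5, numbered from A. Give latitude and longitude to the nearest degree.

Write both endpoints as unit vectors p₁, p₂ with components (cos φ cos λ, cos φ sin λ, sin φ).
The central angle between the endpoints is δ = arccos(p₁·p₂) ≈ 0.768 rad (44.0°).
Interpolate at f = 5/6 with slerp weights a = sin((1−f)δ)/sin δ ≈ 0.184, b = sin(fδ)/sin δ ≈ 0.860.
p = a·p₁ + b·p₂ ≈ (0.276, -0.630, -0.726); φ = arcsin(p_z) ≈ -46.56°, λ = atan2(p_y, p_x) ≈ -66.30°.

≈ 47°S, 66°W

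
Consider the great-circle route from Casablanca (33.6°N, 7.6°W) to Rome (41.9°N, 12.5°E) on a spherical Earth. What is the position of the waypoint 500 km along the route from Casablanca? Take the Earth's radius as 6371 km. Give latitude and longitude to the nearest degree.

≈ (36°N, 3°W)

Write both endpoints as unit vectors p₁, p₂ with components (cos φ cos λ, cos φ sin λ, sin φ).
The central angle between the endpoints is δ = arccos(p₁·p₂) ≈ 0.312 rad (17.9°). The total great-circle distance is δ·R ≈ 0.312 × 6371 ≈ 1987 km, so the target fraction is f = 500/1987 ≈ 0.252.
Interpolate at f ≈ 0.252 with slerp weights a = sin((1−f)δ)/sin δ ≈ 0.754, b = sin(fδ)/sin δ ≈ 0.256.
p = a·p₁ + b·p₂ ≈ (0.808, -0.042, 0.588); φ = arcsin(p_z) ≈ 36.00°, λ = atan2(p_y, p_x) ≈ -2.97°.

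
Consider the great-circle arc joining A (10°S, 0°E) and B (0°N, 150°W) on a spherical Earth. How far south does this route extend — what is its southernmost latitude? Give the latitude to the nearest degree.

The great circle lies in the plane with unit normal n̂ = (p₁ × p₂)/|p₁ × p₂|.
Here n̂_z ≈ -0.943; the vertex latitude is φ_max = arccos|n̂_z| ≈ 19.4°.
Check via Clairaut: cos φ_max = |cos φ₁| · sin C = cos(10.0°)·sin(106.7°) ≈ 0.943, again giving ≈ 19.4°.

≈ 19°S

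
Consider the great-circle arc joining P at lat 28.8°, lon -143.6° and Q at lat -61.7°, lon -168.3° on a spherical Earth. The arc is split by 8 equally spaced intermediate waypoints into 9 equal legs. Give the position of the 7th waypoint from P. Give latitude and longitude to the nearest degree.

Write both endpoints as unit vectors p₁, p₂ with components (cos φ cos λ, cos φ sin λ, sin φ).
The central angle between the endpoints is δ = arccos(p₁·p₂) ≈ 1.618 rad (92.7°).
Interpolate at f = 7/9 with slerp weights a = sin((1−f)δ)/sin δ ≈ 0.352, b = sin(fδ)/sin δ ≈ 0.953.
p = a·p₁ + b·p₂ ≈ (-0.691, -0.275, -0.669); φ = arcsin(p_z) ≈ -41.99°, λ = atan2(p_y, p_x) ≈ -158.31°.

≈ lat -42°, lon -158°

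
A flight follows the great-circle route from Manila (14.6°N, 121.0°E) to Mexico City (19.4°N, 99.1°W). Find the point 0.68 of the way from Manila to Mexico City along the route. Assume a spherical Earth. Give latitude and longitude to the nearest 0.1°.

From cos δ = sin φ₁ sin φ₂ + cos φ₁ cos φ₂ cos Δλ, the central angle is δ ≈ 2.233 rad (127.9°).
Interpolate at f = 0.68 with slerp weights a = sin((1−f)δ)/sin δ ≈ 0.830, b = sin(fδ)/sin δ ≈ 1.266.
p = a·p₁ + b·p₂ ≈ (-0.603, -0.490, 0.630); φ = arcsin(p_z) ≈ 39.03°, λ = atan2(p_y, p_x) ≈ -140.89°.

≈ 39.0°N, 140.9°W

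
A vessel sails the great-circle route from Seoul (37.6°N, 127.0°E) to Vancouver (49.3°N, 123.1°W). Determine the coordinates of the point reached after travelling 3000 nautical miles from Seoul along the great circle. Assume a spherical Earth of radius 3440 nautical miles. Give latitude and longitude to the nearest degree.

Convert each endpoint to a unit vector on the sphere (x = cos φ cos λ, y = cos φ sin λ, z = sin φ).
The central angle between the endpoints is δ = arccos(p₁·p₂) ≈ 1.280 rad (73.3°). The total great-circle distance is δ·R ≈ 1.280 × 3440 ≈ 4403 nmi, so the target fraction is f = 3000/4403 ≈ 0.681.
Interpolate at f ≈ 0.681 with slerp weights a = sin((1−f)δ)/sin δ ≈ 0.414, b = sin(fδ)/sin δ ≈ 0.799.
p = a·p₁ + b·p₂ ≈ (-0.482, -0.175, 0.859); φ = arcsin(p_z) ≈ 59.16°, λ = atan2(p_y, p_x) ≈ -160.09°.

≈ 59°N, 160°W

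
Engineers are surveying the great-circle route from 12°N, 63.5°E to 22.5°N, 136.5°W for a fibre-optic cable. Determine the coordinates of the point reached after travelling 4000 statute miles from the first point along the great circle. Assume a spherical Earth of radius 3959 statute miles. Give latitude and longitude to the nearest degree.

≈ 56°N, 112°E

Write both endpoints as unit vectors p₁, p₂ with components (cos φ cos λ, cos φ sin λ, sin φ).
The central angle between the endpoints is δ = arccos(p₁·p₂) ≈ 2.449 rad (140.3°). The total great-circle distance is δ·R ≈ 2.449 × 3959 ≈ 9696 mi, so the target fraction is f = 4000/9696 ≈ 0.413.
Interpolate at f ≈ 0.413 with slerp weights a = sin((1−f)δ)/sin δ ≈ 1.553, b = sin(fδ)/sin δ ≈ 1.327.
p = a·p₁ + b·p₂ ≈ (-0.211, 0.515, 0.830); φ = arcsin(p_z) ≈ 56.15°, λ = atan2(p_y, p_x) ≈ 112.30°.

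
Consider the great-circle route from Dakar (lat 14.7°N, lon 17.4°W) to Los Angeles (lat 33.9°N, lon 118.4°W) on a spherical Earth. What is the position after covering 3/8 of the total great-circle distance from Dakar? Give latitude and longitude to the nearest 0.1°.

Convert each endpoint to a unit vector on the sphere (x = cos φ cos λ, y = cos φ sin λ, z = sin φ).
The central angle between the endpoints is δ = arccos(p₁·p₂) ≈ 1.582 rad (90.7°).
Interpolate at f = 3/8 with slerp weights a = sin((1−f)δ)/sin δ ≈ 0.836, b = sin(fδ)/sin δ ≈ 0.559.
p = a·p₁ + b·p₂ ≈ (0.550, -0.650, 0.524); φ = arcsin(p_z) ≈ 31.60°, λ = atan2(p_y, p_x) ≈ -49.74°.

≈ lat 31.6°N, lon 49.7°W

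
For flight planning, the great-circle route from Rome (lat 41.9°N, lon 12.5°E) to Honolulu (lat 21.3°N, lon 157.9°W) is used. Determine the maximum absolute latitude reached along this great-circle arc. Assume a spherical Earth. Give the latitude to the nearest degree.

The great circle lies in the plane with unit normal n̂ = (p₁ × p₂)/|p₁ × p₂|.
Here n̂_z ≈ -0.129; the vertex latitude is φ_max = arccos|n̂_z| ≈ 82.6°.
Check via Clairaut: cos φ_max = |cos φ₁| · sin C = cos(41.9°)·sin(10.0°) ≈ 0.129, again giving ≈ 82.6°.

≈ 83°N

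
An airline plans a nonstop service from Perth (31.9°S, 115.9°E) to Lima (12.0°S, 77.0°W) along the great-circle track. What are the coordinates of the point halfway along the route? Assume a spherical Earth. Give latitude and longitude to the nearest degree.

The haversine formula gives a central angle δ ≈ 2.346 rad (134.4°) between the endpoints.
Interpolate at f = 1/2 with slerp weights a = sin((1−f)δ)/sin δ ≈ 1.290, b = sin(fδ)/sin δ ≈ 1.290.
p = a·p₁ + b·p₂ ≈ (-0.195, -0.244, -0.950); φ = arcsin(p_z) ≈ -71.80°, λ = atan2(p_y, p_x) ≈ -128.53°.

≈ 72°S, 129°W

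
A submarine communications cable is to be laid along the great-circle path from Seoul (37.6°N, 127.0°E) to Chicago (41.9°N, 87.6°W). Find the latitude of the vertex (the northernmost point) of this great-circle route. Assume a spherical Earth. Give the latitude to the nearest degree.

≈ 70°N

The great circle lies in the plane with unit normal n̂ = (p₁ × p₂)/|p₁ × p₂|.
Here n̂_z ≈ +0.336; the vertex latitude is φ_max = arccos|n̂_z| ≈ 70.4°.
Check via Clairaut: cos φ_max = |cos φ₁| · sin C = cos(37.6°)·sin(25.1°) ≈ 0.336, again giving ≈ 70.4°.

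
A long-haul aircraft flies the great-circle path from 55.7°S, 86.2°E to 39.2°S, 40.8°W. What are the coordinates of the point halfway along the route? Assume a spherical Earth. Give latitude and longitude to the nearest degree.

≈ 67°S, 5°E

Write both endpoints as unit vectors p₁, p₂ with components (cos φ cos λ, cos φ sin λ, sin φ).
The central angle between the endpoints is δ = arccos(p₁·p₂) ≈ 1.308 rad (75.0°).
Interpolate at f = 1/2 with slerp weights a = sin((1−f)δ)/sin δ ≈ 0.630, b = sin(fδ)/sin δ ≈ 0.630.
p = a·p₁ + b·p₂ ≈ (0.393, 0.035, -0.919); φ = arcsin(p_z) ≈ -66.75°, λ = atan2(p_y, p_x) ≈ 5.12°.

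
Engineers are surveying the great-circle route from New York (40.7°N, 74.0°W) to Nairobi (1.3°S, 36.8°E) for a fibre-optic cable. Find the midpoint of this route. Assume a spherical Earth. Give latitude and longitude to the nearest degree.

≈ 32°N, 7°W

The haversine formula gives a central angle δ ≈ 1.859 rad (106.5°) between the endpoints.
Interpolate at f = 1/2 with slerp weights a = sin((1−f)δ)/sin δ ≈ 0.836, b = sin(fδ)/sin δ ≈ 0.836.
p = a·p₁ + b·p₂ ≈ (0.844, -0.109, 0.526); φ = arcsin(p_z) ≈ 31.73°, λ = atan2(p_y, p_x) ≈ -7.33°.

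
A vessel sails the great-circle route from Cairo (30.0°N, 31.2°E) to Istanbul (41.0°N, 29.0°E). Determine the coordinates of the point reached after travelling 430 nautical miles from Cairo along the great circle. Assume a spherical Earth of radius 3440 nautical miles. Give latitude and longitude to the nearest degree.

Convert each endpoint to a unit vector on the sphere (x = cos φ cos λ, y = cos φ sin λ, z = sin φ).
The central angle between the endpoints is δ = arccos(p₁·p₂) ≈ 0.194 rad (11.1°). The total great-circle distance is δ·R ≈ 0.194 × 3440 ≈ 669 nmi, so the target fraction is f = 430/669 ≈ 0.643.
Interpolate at f ≈ 0.643 with slerp weights a = sin((1−f)δ)/sin δ ≈ 0.359, b = sin(fδ)/sin δ ≈ 0.645.
p = a·p₁ + b·p₂ ≈ (0.692, 0.397, 0.603); φ = arcsin(p_z) ≈ 37.07°, λ = atan2(p_y, p_x) ≈ 29.86°.

≈ (37°N, 30°E)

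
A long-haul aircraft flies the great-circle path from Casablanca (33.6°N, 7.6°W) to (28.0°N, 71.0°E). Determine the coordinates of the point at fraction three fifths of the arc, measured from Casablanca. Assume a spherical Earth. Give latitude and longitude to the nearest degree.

≈ (37°N, 41°E)

Convert each endpoint to a unit vector on the sphere (x = cos φ cos λ, y = cos φ sin λ, z = sin φ).
The central angle between the endpoints is δ = arccos(p₁·p₂) ≈ 1.154 rad (66.1°).
Interpolate at f = 3/5 with slerp weights a = sin((1−f)δ)/sin δ ≈ 0.487, b = sin(fδ)/sin δ ≈ 0.698.
p = a·p₁ + b·p₂ ≈ (0.603, 0.529, 0.597); φ = arcsin(p_z) ≈ 36.67°, λ = atan2(p_y, p_x) ≈ 41.28°.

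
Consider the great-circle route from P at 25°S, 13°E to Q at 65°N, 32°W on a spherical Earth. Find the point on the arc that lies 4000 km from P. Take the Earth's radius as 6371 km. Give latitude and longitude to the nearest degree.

From cos δ = sin φ₁ sin φ₂ + cos φ₁ cos φ₂ cos Δλ, the central angle is δ ≈ 1.683 rad (96.4°). The total great-circle distance is δ·R ≈ 1.683 × 6371 ≈ 10724 km, so the target fraction is f = 4000/10724 ≈ 0.373.
Interpolate at f ≈ 0.373 with slerp weights a = sin((1−f)δ)/sin δ ≈ 0.876, b = sin(fδ)/sin δ ≈ 0.591.
p = a·p₁ + b·p₂ ≈ (0.985, 0.046, 0.166); φ = arcsin(p_z) ≈ 9.54°, λ = atan2(p_y, p_x) ≈ 2.68°.

≈ 10°N, 3°E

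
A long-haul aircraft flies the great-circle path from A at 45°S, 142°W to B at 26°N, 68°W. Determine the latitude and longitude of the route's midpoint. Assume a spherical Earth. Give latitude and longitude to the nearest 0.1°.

≈ 11.8°S, 99.9°W

Convert each endpoint to a unit vector on the sphere (x = cos φ cos λ, y = cos φ sin λ, z = sin φ).
The central angle between the endpoints is δ = arccos(p₁·p₂) ≈ 1.706 rad (97.7°).
Interpolate at f = 1/2 with slerp weights a = sin((1−f)δ)/sin δ ≈ 0.760, b = sin(fδ)/sin δ ≈ 0.760.
p = a·p₁ + b·p₂ ≈ (-0.168, -0.964, -0.204); φ = arcsin(p_z) ≈ -11.79°, λ = atan2(p_y, p_x) ≈ -99.86°.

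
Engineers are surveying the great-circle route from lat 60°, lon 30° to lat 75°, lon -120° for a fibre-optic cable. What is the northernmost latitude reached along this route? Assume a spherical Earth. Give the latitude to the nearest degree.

≈ 85°

The great circle lies in the plane with unit normal n̂ = (p₁ × p₂)/|p₁ × p₂|.
Here n̂_z ≈ -0.094; the vertex latitude is φ_max = arccos|n̂_z| ≈ 84.6°.
Check via Clairaut: cos φ_max = |cos φ₁| · sin C = cos(60.0°)·sin(10.8°) ≈ 0.094, again giving ≈ 84.6°.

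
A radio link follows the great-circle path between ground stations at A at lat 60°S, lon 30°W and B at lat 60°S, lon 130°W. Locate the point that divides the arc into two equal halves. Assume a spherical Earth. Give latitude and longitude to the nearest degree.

Convert each endpoint to a unit vector on the sphere (x = cos φ cos λ, y = cos φ sin λ, z = sin φ).
The central angle between the endpoints is δ = arccos(p₁·p₂) ≈ 0.786 rad (45.0°).
Interpolate at f = 1/2 with slerp weights a = sin((1−f)δ)/sin δ ≈ 0.541, b = sin(fδ)/sin δ ≈ 0.541.
p = a·p₁ + b·p₂ ≈ (0.060, -0.343, -0.938); φ = arcsin(p_z) ≈ -69.64°, λ = atan2(p_y, p_x) ≈ -80.00°.

≈ lat 70°S, lon 80°W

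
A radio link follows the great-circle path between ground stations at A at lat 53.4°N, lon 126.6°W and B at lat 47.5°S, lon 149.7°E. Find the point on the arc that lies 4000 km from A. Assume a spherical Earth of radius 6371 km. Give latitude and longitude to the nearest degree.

≈ lat 26°N, lon 158°W

Write both endpoints as unit vectors p₁, p₂ with components (cos φ cos λ, cos φ sin λ, sin φ).
The central angle between the endpoints is δ = arccos(p₁·p₂) ≈ 2.150 rad (123.2°). The total great-circle distance is δ·R ≈ 2.150 × 6371 ≈ 13700 km, so the target fraction is f = 4000/13700 ≈ 0.292.
Interpolate at f ≈ 0.292 with slerp weights a = sin((1−f)δ)/sin δ ≈ 1.194, b = sin(fδ)/sin δ ≈ 0.702.
p = a·p₁ + b·p₂ ≈ (-0.834, -0.332, 0.441); φ = arcsin(p_z) ≈ 26.15°, λ = atan2(p_y, p_x) ≈ -158.28°.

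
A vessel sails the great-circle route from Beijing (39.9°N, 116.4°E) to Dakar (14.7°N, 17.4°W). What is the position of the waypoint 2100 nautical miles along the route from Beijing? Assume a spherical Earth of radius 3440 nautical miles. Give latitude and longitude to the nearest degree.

Write both endpoints as unit vectors p₁, p₂ with components (cos φ cos λ, cos φ sin λ, sin φ).
The central angle between the endpoints is δ = arccos(p₁·p₂) ≈ 1.929 rad (110.5°). The total great-circle distance is δ·R ≈ 1.929 × 3440 ≈ 6637 nmi, so the target fraction is f = 2100/6637 ≈ 0.316.
Interpolate at f ≈ 0.316 with slerp weights a = sin((1−f)δ)/sin δ ≈ 1.034, b = sin(fδ)/sin δ ≈ 0.612.
p = a·p₁ + b·p₂ ≈ (0.212, 0.534, 0.819); φ = arcsin(p_z) ≈ 54.95°, λ = atan2(p_y, p_x) ≈ 68.31°.

≈ (55°N, 68°E)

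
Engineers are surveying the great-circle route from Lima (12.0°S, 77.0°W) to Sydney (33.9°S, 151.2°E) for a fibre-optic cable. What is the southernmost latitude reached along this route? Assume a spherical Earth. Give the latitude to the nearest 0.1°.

The great circle lies in the plane with unit normal n̂ = (p₁ × p₂)/|p₁ × p₂|.
Here n̂_z ≈ -0.669; the vertex latitude is φ_max = arccos|n̂_z| ≈ 48.0°.
Check via Clairaut: cos φ_max = |cos φ₁| · sin C = cos(12.0°)·sin(136.9°) ≈ 0.669, again giving ≈ 48.0°.

≈ 48.0°S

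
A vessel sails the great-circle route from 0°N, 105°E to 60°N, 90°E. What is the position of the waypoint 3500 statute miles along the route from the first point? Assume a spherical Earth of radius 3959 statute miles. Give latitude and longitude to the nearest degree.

≈ 50°N, 95°E

The haversine formula gives a central angle δ ≈ 1.067 rad (61.1°) between the endpoints. The total great-circle distance is δ·R ≈ 1.067 × 3959 ≈ 4223 mi, so the target fraction is f = 3500/4223 ≈ 0.829.
Interpolate at f ≈ 0.829 with slerp weights a = sin((1−f)δ)/sin δ ≈ 0.207, b = sin(fδ)/sin δ ≈ 0.883.
p = a·p₁ + b·p₂ ≈ (-0.054, 0.642, 0.765); φ = arcsin(p_z) ≈ 49.89°, λ = atan2(p_y, p_x) ≈ 94.78°.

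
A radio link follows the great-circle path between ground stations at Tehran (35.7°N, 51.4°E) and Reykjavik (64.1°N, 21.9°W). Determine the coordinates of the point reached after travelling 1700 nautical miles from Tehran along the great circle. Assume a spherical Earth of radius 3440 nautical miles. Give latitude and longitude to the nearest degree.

Write both endpoints as unit vectors p₁, p₂ with components (cos φ cos λ, cos φ sin λ, sin φ).
The central angle between the endpoints is δ = arccos(p₁·p₂) ≈ 0.893 rad (51.2°). The total great-circle distance is δ·R ≈ 0.893 × 3440 ≈ 3073 nmi, so the target fraction is f = 1700/3073 ≈ 0.553.
Interpolate at f ≈ 0.553 with slerp weights a = sin((1−f)δ)/sin δ ≈ 0.499, b = sin(fδ)/sin δ ≈ 0.609.
p = a·p₁ + b·p₂ ≈ (0.499, 0.217, 0.839); φ = arcsin(p_z) ≈ 57.00°, λ = atan2(p_y, p_x) ≈ 23.52°.

≈ 57°N, 24°E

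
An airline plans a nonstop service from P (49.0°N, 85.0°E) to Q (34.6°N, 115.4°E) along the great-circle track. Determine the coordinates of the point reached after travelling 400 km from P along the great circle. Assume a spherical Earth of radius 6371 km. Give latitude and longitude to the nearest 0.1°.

≈ (47.6°N, 90.0°E)

Convert each endpoint to a unit vector on the sphere (x = cos φ cos λ, y = cos φ sin λ, z = sin φ).
The central angle between the endpoints is δ = arccos(p₁·p₂) ≈ 0.464 rad (26.6°). The total great-circle distance is δ·R ≈ 0.464 × 6371 ≈ 2955 km, so the target fraction is f = 400/2955 ≈ 0.135.
Interpolate at f ≈ 0.135 with slerp weights a = sin((1−f)δ)/sin δ ≈ 0.873, b = sin(fδ)/sin δ ≈ 0.140.
p = a·p₁ + b·p₂ ≈ (0.000, 0.675, 0.738); φ = arcsin(p_z) ≈ 47.58°, λ = atan2(p_y, p_x) ≈ 89.97°.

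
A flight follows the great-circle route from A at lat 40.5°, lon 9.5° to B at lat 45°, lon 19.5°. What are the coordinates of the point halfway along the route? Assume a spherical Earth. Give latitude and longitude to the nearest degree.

≈ lat 43°, lon 14°

From cos δ = sin φ₁ sin φ₂ + cos φ₁ cos φ₂ cos Δλ, the central angle is δ ≈ 0.150 rad (8.6°).
Interpolate at f = 1/2 with slerp weights a = sin((1−f)δ)/sin δ ≈ 0.501, b = sin(fδ)/sin δ ≈ 0.501.
p = a·p₁ + b·p₂ ≈ (0.710, 0.181, 0.680); φ = arcsin(p_z) ≈ 42.86°, λ = atan2(p_y, p_x) ≈ 14.32°.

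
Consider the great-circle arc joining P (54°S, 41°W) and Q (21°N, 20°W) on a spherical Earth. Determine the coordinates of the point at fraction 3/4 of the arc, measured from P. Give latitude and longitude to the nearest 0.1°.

Write both endpoints as unit vectors p₁, p₂ with components (cos φ cos λ, cos φ sin λ, sin φ).
The central angle between the endpoints is δ = arccos(p₁·p₂) ≈ 1.347 rad (77.2°).
Interpolate at f = 3/4 with slerp weights a = sin((1−f)δ)/sin δ ≈ 0.339, b = sin(fδ)/sin δ ≈ 0.869.
p = a·p₁ + b·p₂ ≈ (0.912, -0.408, 0.037); φ = arcsin(p_z) ≈ 2.13°, λ = atan2(p_y, p_x) ≈ -24.10°.

≈ (2.1°N, 24.1°W)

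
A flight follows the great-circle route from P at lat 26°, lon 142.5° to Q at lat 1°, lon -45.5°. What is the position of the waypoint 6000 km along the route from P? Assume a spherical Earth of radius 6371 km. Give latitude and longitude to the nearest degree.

≈ lat 72°, lon -166°

Write both endpoints as unit vectors p₁, p₂ with components (cos φ cos λ, cos φ sin λ, sin φ).
The central angle between the endpoints is δ = arccos(p₁·p₂) ≈ 2.651 rad (151.9°). The total great-circle distance is δ·R ≈ 2.651 × 6371 ≈ 16892 km, so the target fraction is f = 6000/16892 ≈ 0.355.
Interpolate at f ≈ 0.355 with slerp weights a = sin((1−f)δ)/sin δ ≈ 2.104, b = sin(fδ)/sin δ ≈ 1.718.
p = a·p₁ + b·p₂ ≈ (-0.296, -0.074, 0.952); φ = arcsin(p_z) ≈ 72.21°, λ = atan2(p_y, p_x) ≈ -166.01°.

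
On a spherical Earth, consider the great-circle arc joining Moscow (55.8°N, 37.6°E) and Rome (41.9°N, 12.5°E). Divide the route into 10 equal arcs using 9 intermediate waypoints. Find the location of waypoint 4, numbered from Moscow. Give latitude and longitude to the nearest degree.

Convert each endpoint to a unit vector on the sphere (x = cos φ cos λ, y = cos φ sin λ, z = sin φ).
The central angle between the endpoints is δ = arccos(p₁·p₂) ≈ 0.373 rad (21.4°).
Interpolate at f = 4/10 with slerp weights a = sin((1−f)δ)/sin δ ≈ 0.609, b = sin(fδ)/sin δ ≈ 0.408.
p = a·p₁ + b·p₂ ≈ (0.568, 0.275, 0.776); φ = arcsin(p_z) ≈ 50.91°, λ = atan2(p_y, p_x) ≈ 25.81°.

≈ 51°N, 26°E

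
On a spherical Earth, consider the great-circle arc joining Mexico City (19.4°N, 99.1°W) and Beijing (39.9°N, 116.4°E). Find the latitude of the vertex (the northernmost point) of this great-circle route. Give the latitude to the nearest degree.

≈ 63°N

The great circle lies in the plane with unit normal n̂ = (p₁ × p₂)/|p₁ × p₂|.
Here n̂_z ≈ -0.453; the vertex latitude is φ_max = arccos|n̂_z| ≈ 63.0°.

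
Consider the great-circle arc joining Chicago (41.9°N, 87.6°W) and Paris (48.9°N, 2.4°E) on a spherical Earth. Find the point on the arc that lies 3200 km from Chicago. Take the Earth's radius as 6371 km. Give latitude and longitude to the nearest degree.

Write both endpoints as unit vectors p₁, p₂ with components (cos φ cos λ, cos φ sin λ, sin φ).
The central angle between the endpoints is δ = arccos(p₁·p₂) ≈ 1.043 rad (59.8°). The total great-circle distance is δ·R ≈ 1.043 × 6371 ≈ 6648 km, so the target fraction is f = 3200/6648 ≈ 0.481.
Interpolate at f ≈ 0.481 with slerp weights a = sin((1−f)δ)/sin δ ≈ 0.596, b = sin(fδ)/sin δ ≈ 0.557.
p = a·p₁ + b·p₂ ≈ (0.384, -0.428, 0.818); φ = arcsin(p_z) ≈ 54.88°, λ = atan2(p_y, p_x) ≈ -48.06°.

≈ 55°N, 48°W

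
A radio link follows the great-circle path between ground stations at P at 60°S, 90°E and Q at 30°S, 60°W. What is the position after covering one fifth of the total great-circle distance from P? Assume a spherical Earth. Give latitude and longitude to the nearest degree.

Write both endpoints as unit vectors p₁, p₂ with components (cos φ cos λ, cos φ sin λ, sin φ).
The central angle between the endpoints is δ = arccos(p₁·p₂) ≈ 1.513 rad (86.7°).
Interpolate at f = 1/5 with slerp weights a = sin((1−f)δ)/sin δ ≈ 0.937, b = sin(fδ)/sin δ ≈ 0.298.
p = a·p₁ + b·p₂ ≈ (0.129, 0.245, -0.961); φ = arcsin(p_z) ≈ -73.93°, λ = atan2(p_y, p_x) ≈ 62.17°.

≈ 74°S, 62°E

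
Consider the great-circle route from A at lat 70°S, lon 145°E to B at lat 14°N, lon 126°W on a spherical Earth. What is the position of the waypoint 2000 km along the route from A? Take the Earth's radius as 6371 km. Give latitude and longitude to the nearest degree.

≈ lat 62°S, lon 174°W

Write both endpoints as unit vectors p₁, p₂ with components (cos φ cos λ, cos φ sin λ, sin φ).
The central angle between the endpoints is δ = arccos(p₁·p₂) ≈ 1.794 rad (102.8°). The total great-circle distance is δ·R ≈ 1.794 × 6371 ≈ 11431 km, so the target fraction is f = 2000/11431 ≈ 0.175.
Interpolate at f ≈ 0.175 with slerp weights a = sin((1−f)δ)/sin δ ≈ 1.021, b = sin(fδ)/sin δ ≈ 0.317.
p = a·p₁ + b·p₂ ≈ (-0.467, -0.048, -0.883); φ = arcsin(p_z) ≈ -62.02°, λ = atan2(p_y, p_x) ≈ -174.10°.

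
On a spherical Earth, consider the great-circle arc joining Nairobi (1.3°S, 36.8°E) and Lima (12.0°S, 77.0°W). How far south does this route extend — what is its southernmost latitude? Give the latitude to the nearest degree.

The great circle lies in the plane with unit normal n̂ = (p₁ × p₂)/|p₁ × p₂|.
Here n̂_z ≈ -0.972; the vertex latitude is φ_max = arccos|n̂_z| ≈ 13.7°.
Check via Clairaut: cos φ_max = |cos φ₁| · sin C = cos(1.3°)·sin(103.6°) ≈ 0.972, again giving ≈ 13.7°.

≈ 14°S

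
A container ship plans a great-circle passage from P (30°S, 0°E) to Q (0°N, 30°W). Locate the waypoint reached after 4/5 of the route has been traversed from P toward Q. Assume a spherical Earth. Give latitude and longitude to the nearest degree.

From cos δ = sin φ₁ sin φ₂ + cos φ₁ cos φ₂ cos Δλ, the central angle is δ ≈ 0.723 rad (41.4°).
Interpolate at f = 4/5 with slerp weights a = sin((1−f)δ)/sin δ ≈ 0.218, b = sin(fδ)/sin δ ≈ 0.826.
p = a·p₁ + b·p₂ ≈ (0.904, -0.413, -0.109); φ = arcsin(p_z) ≈ -6.25°, λ = atan2(p_y, p_x) ≈ -24.56°.

≈ (6°S, 25°W)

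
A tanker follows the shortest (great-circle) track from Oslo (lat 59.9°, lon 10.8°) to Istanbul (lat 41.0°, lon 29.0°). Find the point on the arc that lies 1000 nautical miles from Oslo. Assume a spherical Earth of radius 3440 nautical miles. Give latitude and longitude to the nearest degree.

≈ lat 46°, lon 26°

Convert each endpoint to a unit vector on the sphere (x = cos φ cos λ, y = cos φ sin λ, z = sin φ).
The central angle between the endpoints is δ = arccos(p₁·p₂) ≈ 0.384 rad (22.0°). The total great-circle distance is δ·R ≈ 0.384 × 3440 ≈ 1321 nmi, so the target fraction is f = 1000/1321 ≈ 0.757.
Interpolate at f ≈ 0.757 with slerp weights a = sin((1−f)δ)/sin δ ≈ 0.249, b = sin(fδ)/sin δ ≈ 0.765.
p = a·p₁ + b·p₂ ≈ (0.628, 0.303, 0.717); φ = arcsin(p_z) ≈ 45.82°, λ = atan2(p_y, p_x) ≈ 25.79°.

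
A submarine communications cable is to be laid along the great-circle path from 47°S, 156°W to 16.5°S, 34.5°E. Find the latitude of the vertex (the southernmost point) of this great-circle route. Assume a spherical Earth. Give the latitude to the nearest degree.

≈ 82°S

The great circle lies in the plane with unit normal n̂ = (p₁ × p₂)/|p₁ × p₂|.
Here n̂_z ≈ -0.132; the vertex latitude is φ_max = arccos|n̂_z| ≈ 82.4°.
Check via Clairaut: cos φ_max = |cos φ₁| · sin C = cos(47.0°)·sin(168.8°) ≈ 0.132, again giving ≈ 82.4°.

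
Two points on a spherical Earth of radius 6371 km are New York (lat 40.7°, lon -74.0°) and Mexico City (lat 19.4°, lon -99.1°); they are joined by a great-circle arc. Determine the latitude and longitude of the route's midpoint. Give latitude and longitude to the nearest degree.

≈ lat 31°, lon -88°

The haversine formula gives a central angle δ ≈ 0.527 rad (30.2°) between the endpoints.
Interpolate at f = 1/2 with slerp weights a = sin((1−f)δ)/sin δ ≈ 0.518, b = sin(fδ)/sin δ ≈ 0.518.
p = a·p₁ + b·p₂ ≈ (0.031, -0.860, 0.510); φ = arcsin(p_z) ≈ 30.65°, λ = atan2(p_y, p_x) ≈ -87.94°.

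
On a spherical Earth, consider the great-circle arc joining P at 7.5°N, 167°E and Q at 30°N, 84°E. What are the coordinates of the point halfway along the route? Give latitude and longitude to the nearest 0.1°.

From cos δ = sin φ₁ sin φ₂ + cos φ₁ cos φ₂ cos Δλ, the central angle is δ ≈ 1.400 rad (80.2°).
Interpolate at f = 1/2 with slerp weights a = sin((1−f)δ)/sin δ ≈ 0.654, b = sin(fδ)/sin δ ≈ 0.654.
p = a·p₁ + b·p₂ ≈ (-0.572, 0.709, 0.412); φ = arcsin(p_z) ≈ 24.34°, λ = atan2(p_y, p_x) ≈ 128.92°.

≈ 24.3°N, 128.9°E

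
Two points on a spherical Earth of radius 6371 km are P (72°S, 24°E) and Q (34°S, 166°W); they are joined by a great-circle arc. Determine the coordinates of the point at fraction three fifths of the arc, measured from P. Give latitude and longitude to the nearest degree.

Convert each endpoint to a unit vector on the sphere (x = cos φ cos λ, y = cos φ sin λ, z = sin φ).
The central angle between the endpoints is δ = arccos(p₁·p₂) ≈ 1.287 rad (73.8°).
Interpolate at f = 3/5 with slerp weights a = sin((1−f)δ)/sin δ ≈ 0.513, b = sin(fδ)/sin δ ≈ 0.727.
p = a·p₁ + b·p₂ ≈ (-0.440, -0.081, -0.894); φ = arcsin(p_z) ≈ -63.43°, λ = atan2(p_y, p_x) ≈ -169.53°.

≈ (63°S, 170°W)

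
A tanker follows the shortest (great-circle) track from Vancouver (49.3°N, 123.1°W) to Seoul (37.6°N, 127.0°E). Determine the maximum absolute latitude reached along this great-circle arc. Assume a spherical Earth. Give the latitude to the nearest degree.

≈ 60°N

The great circle lies in the plane with unit normal n̂ = (p₁ × p₂)/|p₁ × p₂|.
Here n̂_z ≈ -0.507; the vertex latitude is φ_max = arccos|n̂_z| ≈ 59.5°.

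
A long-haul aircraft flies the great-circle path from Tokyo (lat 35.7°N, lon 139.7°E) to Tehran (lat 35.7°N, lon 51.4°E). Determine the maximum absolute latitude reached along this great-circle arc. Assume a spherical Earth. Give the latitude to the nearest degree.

≈ 45°N

The great circle lies in the plane with unit normal n̂ = (p₁ × p₂)/|p₁ × p₂|.
Here n̂_z ≈ -0.707; the vertex latitude is φ_max = arccos|n̂_z| ≈ 45.0°.
Check via Clairaut: cos φ_max = |cos φ₁| · sin C = cos(35.7°)·sin(60.5°) ≈ 0.707, again giving ≈ 45.0°.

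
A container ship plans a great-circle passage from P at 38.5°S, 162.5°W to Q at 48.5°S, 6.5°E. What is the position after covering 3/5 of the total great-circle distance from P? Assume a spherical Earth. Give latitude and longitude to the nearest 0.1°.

≈ 82.9°S, 40.5°W

Write both endpoints as unit vectors p₁, p₂ with components (cos φ cos λ, cos φ sin λ, sin φ).
The central angle between the endpoints is δ = arccos(p₁·p₂) ≈ 1.614 rad (92.5°).
Interpolate at f = 3/5 with slerp weights a = sin((1−f)δ)/sin δ ≈ 0.602, b = sin(fδ)/sin δ ≈ 0.825.
p = a·p₁ + b·p₂ ≈ (0.093, -0.080, -0.992); φ = arcsin(p_z) ≈ -82.94°, λ = atan2(p_y, p_x) ≈ -40.50°.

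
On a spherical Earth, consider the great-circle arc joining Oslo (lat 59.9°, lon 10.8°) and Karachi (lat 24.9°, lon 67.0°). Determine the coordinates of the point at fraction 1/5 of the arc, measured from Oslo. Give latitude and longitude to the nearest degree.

≈ lat 56°, lon 29°

Convert each endpoint to a unit vector on the sphere (x = cos φ cos λ, y = cos φ sin λ, z = sin φ).
The central angle between the endpoints is δ = arccos(p₁·p₂) ≈ 0.905 rad (51.9°).
Interpolate at f = 1/5 with slerp weights a = sin((1−f)δ)/sin δ ≈ 0.842, b = sin(fδ)/sin δ ≈ 0.229.
p = a·p₁ + b·p₂ ≈ (0.496, 0.270, 0.825); φ = arcsin(p_z) ≈ 55.60°, λ = atan2(p_y, p_x) ≈ 28.58°.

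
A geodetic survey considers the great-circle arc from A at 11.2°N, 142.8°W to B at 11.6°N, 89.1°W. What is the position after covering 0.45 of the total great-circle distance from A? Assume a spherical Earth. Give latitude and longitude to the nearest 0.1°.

≈ 12.7°N, 118.7°W

Convert each endpoint to a unit vector on the sphere (x = cos φ cos λ, y = cos φ sin λ, z = sin φ).
The central angle between the endpoints is δ = arccos(p₁·p₂) ≈ 0.917 rad (52.6°).
Interpolate at f = 0.45 with slerp weights a = sin((1−f)δ)/sin δ ≈ 0.609, b = sin(fδ)/sin δ ≈ 0.505.
p = a·p₁ + b·p₂ ≈ (-0.468, -0.856, 0.220); φ = arcsin(p_z) ≈ 12.70°, λ = atan2(p_y, p_x) ≈ -118.66°.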